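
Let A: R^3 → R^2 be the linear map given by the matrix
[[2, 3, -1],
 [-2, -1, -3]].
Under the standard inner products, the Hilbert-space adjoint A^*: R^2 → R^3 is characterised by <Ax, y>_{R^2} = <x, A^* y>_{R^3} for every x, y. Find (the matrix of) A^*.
A^* = A^T =
[[2, -2],
 [3, -1],
 [-1, -3]]

For real matrices with standard dot products, the defining identity <Ax, y> = <x, A^* y> gives (Ax)^T y = x^T (A^*) y, i.e. x^T A^T y = x^T (A^*) y. Since this holds for all x, y, we must have A^* = A^T. Therefore
A^* =
[[2, -2],
 [3, -1],
 [-1, -3]].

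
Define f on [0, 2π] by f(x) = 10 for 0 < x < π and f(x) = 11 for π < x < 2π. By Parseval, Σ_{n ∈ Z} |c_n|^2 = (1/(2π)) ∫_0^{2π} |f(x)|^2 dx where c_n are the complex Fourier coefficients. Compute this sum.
Σ |c_n|^2 = 221/2

Parseval equates the L^2 energy of f (normalised by 1/(2π)) with the ℓ^2 sum of its Fourier coefficients: (1/(2π)) ∫_0^{2π} |f|^2 = Σ |c_n|^2.
Compute the left side: (1/(2π)) [∫_0^π 10^2 dx + ∫_π^{2π} 11^2 dx] = (1/(2π)) · (100π + 121π) = (100 + 121)/2 = 221/2.
So Σ_{n ∈ Z} |c_n|^2 = 221/2.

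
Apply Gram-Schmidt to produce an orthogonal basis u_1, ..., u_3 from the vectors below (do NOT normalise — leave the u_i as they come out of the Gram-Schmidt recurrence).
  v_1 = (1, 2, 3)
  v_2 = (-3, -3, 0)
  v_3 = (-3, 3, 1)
Orthogonal basis:
  u_1 = (1, 2, 3)
  u_2 = (-33/14, -12/7, 27/14)
  u_3 = (-51/19, 51/19, -17/19)

Apply the Gram-Schmidt recurrence
  u_1 = v_1
  u_i = v_i − Σ_{j<i} ((v_i · u_j) / (u_j · u_j)) · u_j.

Step by step this gives:
  u_1 = (1, 2, 3)
  u_2 = (-33/14, -12/7, 27/14)
  u_3 = (-51/19, 51/19, -17/19)

Orthogonality check:
  u_2 · u_1 = 0 (should be 0)
  u_3 · u_1 = 0 (should be 0)
  u_3 · u_2 = 0 (should be 0)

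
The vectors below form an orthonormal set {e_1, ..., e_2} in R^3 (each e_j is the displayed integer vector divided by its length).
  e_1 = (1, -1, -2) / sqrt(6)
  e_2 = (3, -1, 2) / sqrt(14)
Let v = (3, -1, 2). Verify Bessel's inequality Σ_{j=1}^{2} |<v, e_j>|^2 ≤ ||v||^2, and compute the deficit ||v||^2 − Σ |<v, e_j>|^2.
Σ |<v, e_j>|^2 = 14; ||v||^2 = 14; deficit = 0

Write each e_j = u_j / sqrt(<u_j, u_j>) where u_j is the displayed integer vector. Then <v, e_j> = <v, u_j> / sqrt(<u_j, u_j>), so |<v, e_j>|^2 = <v, u_j>^2 / <u_j, u_j>.
Coefficients: <v, e_1> = 0/sqrt(6), <v, e_2> = 14/sqrt(14).
Square and sum: Σ |<v, e_j>|^2 = 14.
Compute ||v||^2 = v·v = 14.
Deficit = 14 − 14 = 0 ≥ 0, confirming Bessel's inequality. (The deficit equals ||v − Σ <v,e_j> e_j||^2, the squared distance from v to span{e_j}.)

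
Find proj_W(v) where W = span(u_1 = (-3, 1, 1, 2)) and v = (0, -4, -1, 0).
proj_W(v) = (1, -1/3, -1/3, -2/3)

Set up U = [u_1 | ... | u_1] ∈ R^(4×1). The projector onto W = col(U) is P = U (U^T U)^(-1) U^T.
Compute U^T U =
  [15],
and U^T v = (-5).
Solve U^T U · c = U^T v for the coefficients: c = (-1/3). The projection is proj_W(v) = U c.
Check: (v - proj_W(v)) · u_1 = 0  (should be 0).
Result: proj_W(v) = (1, -1/3, -1/3, -2/3).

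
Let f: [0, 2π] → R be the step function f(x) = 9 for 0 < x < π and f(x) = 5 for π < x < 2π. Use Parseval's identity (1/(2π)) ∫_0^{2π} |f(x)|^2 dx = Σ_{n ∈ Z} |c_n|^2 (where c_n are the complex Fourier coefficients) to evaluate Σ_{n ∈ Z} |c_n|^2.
Σ |c_n|^2 = 53

Parseval equates the L^2 energy of f (normalised by 1/(2π)) with the ℓ^2 sum of its Fourier coefficients: (1/(2π)) ∫_0^{2π} |f|^2 = Σ |c_n|^2.
Compute the left side: (1/(2π)) [∫_0^π 9^2 dx + ∫_π^{2π} 5^2 dx] = (1/(2π)) · (81π + 25π) = (81 + 25)/2 = 53.
So Σ_{n ∈ Z} |c_n|^2 = 53.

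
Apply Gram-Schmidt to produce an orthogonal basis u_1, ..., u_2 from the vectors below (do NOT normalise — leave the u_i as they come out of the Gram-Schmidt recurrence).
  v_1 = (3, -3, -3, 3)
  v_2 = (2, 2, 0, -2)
Orthogonal basis:
  u_1 = (3, -3, -3, 3)
  u_2 = (5/2, 3/2, -1/2, -3/2)

Apply the Gram-Schmidt recurrence
  u_1 = v_1
  u_i = v_i − Σ_{j<i} ((v_i · u_j) / (u_j · u_j)) · u_j.

Step by step this gives:
  u_1 = (3, -3, -3, 3)
  u_2 = (5/2, 3/2, -1/2, -3/2)

Orthogonality check:
  u_2 · u_1 = 0 (should be 0)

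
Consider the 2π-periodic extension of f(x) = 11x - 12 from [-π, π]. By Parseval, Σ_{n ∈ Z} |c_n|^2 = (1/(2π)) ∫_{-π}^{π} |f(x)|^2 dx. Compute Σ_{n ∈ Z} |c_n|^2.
Σ |c_n|^2 = 121π^2/3 + 144

Expand and integrate term by term over [-π, π]:
  ∫ (11x)^2 dx = 121·(2π^3/3); ∫ 2·11·(-12)·x dx = 0 (odd integrand); ∫ (-12)^2 dx = 144·2π.
So (1/(2π)) ∫_{-π}^{π} (11x - 12)^2 dx = 121π^2/3 + 144 = 121π^2/3 + 144.
Parseval ⇒ Σ |c_n|^2 = 121π^2/3 + 144.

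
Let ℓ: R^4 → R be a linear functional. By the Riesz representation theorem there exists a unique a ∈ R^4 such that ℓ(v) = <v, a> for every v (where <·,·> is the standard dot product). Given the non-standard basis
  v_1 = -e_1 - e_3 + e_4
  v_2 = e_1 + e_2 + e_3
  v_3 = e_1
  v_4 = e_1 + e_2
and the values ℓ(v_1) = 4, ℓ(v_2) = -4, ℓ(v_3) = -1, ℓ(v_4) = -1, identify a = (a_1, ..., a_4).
a = (-1, 0, -3, 0)

Write a = (a_1, ..., a_4) in the standard basis. For each basis vector v_i, ℓ(v_i) = <v_i, a> is a linear equation in the a_j's. Collect the n equations into a matrix system V a = ℓ, where row i of V is v_i (expressed in the standard basis). Since V is invertible (lower-triangular with 1s on the diagonal, up to permutation), solve by back-substitution:
  V =
[[-1, 0, -1, 1],
 [1, 1, 1, 0],
 [1, 0, 0, 0],
 [1, 1, 0, 0]]
  V a = (4, -4, -1, -1)
Solving gives a = (-1, 0, -3, 0).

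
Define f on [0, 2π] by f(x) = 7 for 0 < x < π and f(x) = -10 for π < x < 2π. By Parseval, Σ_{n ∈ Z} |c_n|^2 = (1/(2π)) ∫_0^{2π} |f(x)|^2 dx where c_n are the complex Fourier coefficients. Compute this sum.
Σ |c_n|^2 = 149/2

Parseval equates the L^2 energy of f (normalised by 1/(2π)) with the ℓ^2 sum of its Fourier coefficients: (1/(2π)) ∫_0^{2π} |f|^2 = Σ |c_n|^2.
Compute the left side: (1/(2π)) [∫_0^π 7^2 dx + ∫_π^{2π} (-10)^2 dx] = (1/(2π)) · (49π + 100π) = (49 + 100)/2 = 149/2.
So Σ_{n ∈ Z} |c_n|^2 = 149/2.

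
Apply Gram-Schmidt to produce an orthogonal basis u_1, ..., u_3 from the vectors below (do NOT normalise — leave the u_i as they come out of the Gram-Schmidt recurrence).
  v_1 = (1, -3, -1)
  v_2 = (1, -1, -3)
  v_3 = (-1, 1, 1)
Orthogonal basis:
  u_1 = (1, -3, -1)
  u_2 = (4/11, 10/11, -26/11)
  u_3 = (-4/9, -1/9, -1/9)

Apply the Gram-Schmidt recurrence
  u_1 = v_1
  u_i = v_i − Σ_{j<i} ((v_i · u_j) / (u_j · u_j)) · u_j.

Step by step this gives:
  u_1 = (1, -3, -1)
  u_2 = (4/11, 10/11, -26/11)
  u_3 = (-4/9, -1/9, -1/9)

Orthogonality check:
  u_2 · u_1 = 0 (should be 0)
  u_3 · u_1 = 0 (should be 0)
  u_3 · u_2 = 0 (should be 0)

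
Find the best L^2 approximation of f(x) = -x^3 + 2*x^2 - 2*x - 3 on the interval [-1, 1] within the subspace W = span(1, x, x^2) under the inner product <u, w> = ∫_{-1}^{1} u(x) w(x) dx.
g(x) = 2*x^2 - 13*x/5 - 3

The best approximation g ∈ W is the orthogonal projection of f onto W. Writing g = a_0 + a_1 x + a_2 x^2, the coefficients solve the normal equations G · a = b where
  G_{ij} = <φ_i, φ_j> and b_i = <f, φ_i>, with φ_0 = 1, φ_1 = x, φ_2 = x^2.
G =
  [2, 0, 2/3]
  [0, 2/3, 0]
  [2/3, 0, 2/5],
b = (-14/3, -26/15, -6/5).
Solving gives a_0 = -3, a_1 = -13/5, a_2 = 2, so
  g(x) = 2*x^2 - 13*x/5 - 3.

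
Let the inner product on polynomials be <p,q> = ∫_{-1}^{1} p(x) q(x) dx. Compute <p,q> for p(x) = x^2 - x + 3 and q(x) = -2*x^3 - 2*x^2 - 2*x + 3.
<p,q> = 52/3

Expand the product: p(x)·q(x) = -2*x^5 - 6*x^3 - x^2 - 9*x + 9.
∫_{-1}^{1} of each monomial x^k gives [2/(k+1) if k even, 0 if k odd]. Integrating term-by-term (or equivalently evaluating the antiderivative F(x) = -x^6/3 - 3*x^4/2 - x^3/3 - 9*x^2/2 + 9*x at the endpoints):
  F(1) − F(−1) = 7/3 − (-15) = 52/3.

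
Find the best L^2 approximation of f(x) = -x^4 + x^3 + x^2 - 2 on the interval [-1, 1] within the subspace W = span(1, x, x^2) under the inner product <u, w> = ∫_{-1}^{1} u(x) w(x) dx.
g(x) = x^2/7 + 3*x/5 - 67/35

The best approximation g ∈ W is the orthogonal projection of f onto W. Writing g = a_0 + a_1 x + a_2 x^2, the coefficients solve the normal equations G · a = b where
  G_{ij} = <φ_i, φ_j> and b_i = <f, φ_i>, with φ_0 = 1, φ_1 = x, φ_2 = x^2.
G =
  [2, 0, 2/3]
  [0, 2/3, 0]
  [2/3, 0, 2/5],
b = (-56/15, 2/5, -128/105).
Solving gives a_0 = -67/35, a_1 = 3/5, a_2 = 1/7, so
  g(x) = x^2/7 + 3*x/5 - 67/35.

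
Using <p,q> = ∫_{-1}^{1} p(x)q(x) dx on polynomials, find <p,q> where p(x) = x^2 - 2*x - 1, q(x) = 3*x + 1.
<p,q> = -16/3

Expand the product: p(x)·q(x) = 3*x^3 - 5*x^2 - 5*x - 1.
∫_{-1}^{1} of each monomial x^k gives [2/(k+1) if k even, 0 if k odd]. Integrating term-by-term (or equivalently evaluating the antiderivative F(x) = 3*x^4/4 - 5*x^3/3 - 5*x^2/2 - x at the endpoints):
  F(1) − F(−1) = -53/12 − (11/12) = -16/3.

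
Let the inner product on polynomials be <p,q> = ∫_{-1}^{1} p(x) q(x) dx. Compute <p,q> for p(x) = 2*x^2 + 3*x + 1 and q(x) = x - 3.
<p,q> = -8

Expand the product: p(x)·q(x) = 2*x^3 - 3*x^2 - 8*x - 3.
∫_{-1}^{1} of each monomial x^k gives [2/(k+1) if k even, 0 if k odd]. Integrating term-by-term (or equivalently evaluating the antiderivative F(x) = x^4/2 - x^3 - 4*x^2 - 3*x at the endpoints):
  F(1) − F(−1) = -15/2 − (1/2) = -8.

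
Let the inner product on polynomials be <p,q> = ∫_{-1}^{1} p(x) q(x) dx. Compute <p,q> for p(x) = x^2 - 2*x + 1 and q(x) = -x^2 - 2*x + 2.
<p,q> = 104/15

Expand the product: p(x)·q(x) = -x^4 + 5*x^2 - 6*x + 2.
∫_{-1}^{1} of each monomial x^k gives [2/(k+1) if k even, 0 if k odd]. Integrating term-by-term (or equivalently evaluating the antiderivative F(x) = -x^5/5 + 5*x^3/3 - 3*x^2 + 2*x at the endpoints):
  F(1) − F(−1) = 7/15 − (-97/15) = 104/15.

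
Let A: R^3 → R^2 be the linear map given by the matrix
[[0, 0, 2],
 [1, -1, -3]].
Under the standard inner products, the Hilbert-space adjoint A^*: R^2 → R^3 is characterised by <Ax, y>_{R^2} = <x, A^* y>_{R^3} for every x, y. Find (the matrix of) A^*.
A^* = A^T =
[[0, 1],
 [0, -1],
 [2, -3]]

For real matrices with standard dot products, the defining identity <Ax, y> = <x, A^* y> gives (Ax)^T y = x^T (A^*) y, i.e. x^T A^T y = x^T (A^*) y. Since this holds for all x, y, we must have A^* = A^T. Therefore
A^* =
[[0, 1],
 [0, -1],
 [2, -3]].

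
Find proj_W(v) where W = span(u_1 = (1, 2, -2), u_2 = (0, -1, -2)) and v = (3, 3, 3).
proj_W(v) = (33/41, 153/41, 108/41)

Set up U = [u_1 | ... | u_2] ∈ R^(3×2). The projector onto W = col(U) is P = U (U^T U)^(-1) U^T.
Compute U^T U =
  [9, 2]
  [2, 5],
and U^T v = (3, -9).
Solve U^T U · c = U^T v for the coefficients: c = (33/41, -87/41). The projection is proj_W(v) = U c.
Check: (v - proj_W(v)) · u_1 = 0  (should be 0).
Check: (v - proj_W(v)) · u_2 = 0  (should be 0).
Result: proj_W(v) = (33/41, 153/41, 108/41).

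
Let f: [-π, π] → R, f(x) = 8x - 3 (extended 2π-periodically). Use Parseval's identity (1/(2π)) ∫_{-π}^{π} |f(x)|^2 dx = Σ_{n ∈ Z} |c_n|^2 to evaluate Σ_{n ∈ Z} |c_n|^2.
Σ |c_n|^2 = 64π^2/3 + 9

Expand and integrate term by term over [-π, π]:
  ∫ (8x)^2 dx = 64·(2π^3/3); ∫ 2·8·(-3)·x dx = 0 (odd integrand); ∫ (-3)^2 dx = 9·2π.
So (1/(2π)) ∫_{-π}^{π} (8x - 3)^2 dx = 64π^2/3 + 9 = 64π^2/3 + 9.
Parseval ⇒ Σ |c_n|^2 = 64π^2/3 + 9.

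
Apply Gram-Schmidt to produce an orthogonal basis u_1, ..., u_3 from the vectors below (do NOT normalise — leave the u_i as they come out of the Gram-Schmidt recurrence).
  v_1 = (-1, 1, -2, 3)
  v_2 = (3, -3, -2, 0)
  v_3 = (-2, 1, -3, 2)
Orthogonal basis:
  u_1 = (-1, 1, -2, 3)
  u_2 = (43/15, -43/15, -34/15, 2/5)
  u_3 = (-283/326, -43/326, -180/163, -160/163)

Apply the Gram-Schmidt recurrence
  u_1 = v_1
  u_i = v_i − Σ_{j<i} ((v_i · u_j) / (u_j · u_j)) · u_j.

Step by step this gives:
  u_1 = (-1, 1, -2, 3)
  u_2 = (43/15, -43/15, -34/15, 2/5)
  u_3 = (-283/326, -43/326, -180/163, -160/163)

Orthogonality check:
  u_2 · u_1 = 0 (should be 0)
  u_3 · u_1 = 0 (should be 0)
  u_3 · u_2 = 0 (should be 0)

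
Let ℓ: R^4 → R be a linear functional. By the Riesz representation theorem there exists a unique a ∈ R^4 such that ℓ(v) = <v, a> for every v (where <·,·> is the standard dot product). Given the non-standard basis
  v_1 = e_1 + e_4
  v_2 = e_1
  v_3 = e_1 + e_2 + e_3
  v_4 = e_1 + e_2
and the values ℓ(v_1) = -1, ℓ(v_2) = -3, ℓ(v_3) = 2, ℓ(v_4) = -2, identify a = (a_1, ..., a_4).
a = (-3, 1, 4, 2)

Write a = (a_1, ..., a_4) in the standard basis. For each basis vector v_i, ℓ(v_i) = <v_i, a> is a linear equation in the a_j's. Collect the n equations into a matrix system V a = ℓ, where row i of V is v_i (expressed in the standard basis). Since V is invertible (lower-triangular with 1s on the diagonal, up to permutation), solve by back-substitution:
  V =
[[1, 0, 0, 1],
 [1, 0, 0, 0],
 [1, 1, 1, 0],
 [1, 1, 0, 0]]
  V a = (-1, -3, 2, -2)
Solving gives a = (-3, 1, 4, 2).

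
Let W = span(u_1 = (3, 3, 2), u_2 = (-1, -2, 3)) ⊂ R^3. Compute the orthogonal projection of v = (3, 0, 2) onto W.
proj_W(v) = (36/23, 363/299, 697/299)

Set up U = [u_1 | ... | u_2] ∈ R^(3×2). The projector onto W = col(U) is P = U (U^T U)^(-1) U^T.
Compute U^T U =
  [22, -3]
  [-3, 14],
and U^T v = (13, 3).
Solve U^T U · c = U^T v for the coefficients: c = (191/299, 105/299). The projection is proj_W(v) = U c.
Check: (v - proj_W(v)) · u_1 = 0  (should be 0).
Check: (v - proj_W(v)) · u_2 = 0  (should be 0).
Result: proj_W(v) = (36/23, 363/299, 697/299).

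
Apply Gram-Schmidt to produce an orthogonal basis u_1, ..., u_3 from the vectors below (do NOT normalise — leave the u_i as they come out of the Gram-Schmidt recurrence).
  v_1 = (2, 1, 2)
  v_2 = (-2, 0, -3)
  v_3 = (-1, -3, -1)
Orthogonal basis:
  u_1 = (2, 1, 2)
  u_2 = (2/9, 10/9, -7/9)
  u_3 = (15/17, -10/17, -10/17)

Apply the Gram-Schmidt recurrence
  u_1 = v_1
  u_i = v_i − Σ_{j<i} ((v_i · u_j) / (u_j · u_j)) · u_j.

Step by step this gives:
  u_1 = (2, 1, 2)
  u_2 = (2/9, 10/9, -7/9)
  u_3 = (15/17, -10/17, -10/17)

Orthogonality check:
  u_2 · u_1 = 0 (should be 0)
  u_3 · u_1 = 0 (should be 0)
  u_3 · u_2 = 0 (should be 0)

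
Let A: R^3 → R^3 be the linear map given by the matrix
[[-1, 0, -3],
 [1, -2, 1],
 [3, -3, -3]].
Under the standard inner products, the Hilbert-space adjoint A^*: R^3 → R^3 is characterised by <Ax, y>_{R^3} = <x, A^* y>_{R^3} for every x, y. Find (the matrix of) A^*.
A^* = A^T =
[[-1, 1, 3],
 [0, -2, -3],
 [-3, 1, -3]]

For real matrices with standard dot products, the defining identity <Ax, y> = <x, A^* y> gives (Ax)^T y = x^T (A^*) y, i.e. x^T A^T y = x^T (A^*) y. Since this holds for all x, y, we must have A^* = A^T. Therefore
A^* =
[[-1, 1, 3],
 [0, -2, -3],
 [-3, 1, -3]].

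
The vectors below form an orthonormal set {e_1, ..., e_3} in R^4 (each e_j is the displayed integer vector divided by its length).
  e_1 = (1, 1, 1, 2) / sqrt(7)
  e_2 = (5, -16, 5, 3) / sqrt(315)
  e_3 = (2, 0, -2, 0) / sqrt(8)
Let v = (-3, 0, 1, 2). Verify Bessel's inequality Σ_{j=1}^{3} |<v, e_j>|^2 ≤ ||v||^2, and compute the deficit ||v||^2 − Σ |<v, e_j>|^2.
Σ |<v, e_j>|^2 = 388/45; ||v||^2 = 14; deficit = 242/45

Write each e_j = u_j / sqrt(<u_j, u_j>) where u_j is the displayed integer vector. Then <v, e_j> = <v, u_j> / sqrt(<u_j, u_j>), so |<v, e_j>|^2 = <v, u_j>^2 / <u_j, u_j>.
Coefficients: <v, e_1> = 2/sqrt(7), <v, e_2> = -4/sqrt(315), <v, e_3> = -8/sqrt(8).
Square and sum: Σ |<v, e_j>|^2 = 388/45.
Compute ||v||^2 = v·v = 14.
Deficit = 14 − 388/45 = 242/45 ≥ 0, confirming Bessel's inequality. (The deficit equals ||v − Σ <v,e_j> e_j||^2, the squared distance from v to span{e_j}.)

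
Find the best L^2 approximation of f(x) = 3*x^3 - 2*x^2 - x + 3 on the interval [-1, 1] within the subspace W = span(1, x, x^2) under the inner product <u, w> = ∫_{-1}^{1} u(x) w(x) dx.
g(x) = -2*x^2 + 4*x/5 + 3

The best approximation g ∈ W is the orthogonal projection of f onto W. Writing g = a_0 + a_1 x + a_2 x^2, the coefficients solve the normal equations G · a = b where
  G_{ij} = <φ_i, φ_j> and b_i = <f, φ_i>, with φ_0 = 1, φ_1 = x, φ_2 = x^2.
G =
  [2, 0, 2/3]
  [0, 2/3, 0]
  [2/3, 0, 2/5],
b = (14/3, 8/15, 6/5).
Solving gives a_0 = 3, a_1 = 4/5, a_2 = -2, so
  g(x) = -2*x^2 + 4*x/5 + 3.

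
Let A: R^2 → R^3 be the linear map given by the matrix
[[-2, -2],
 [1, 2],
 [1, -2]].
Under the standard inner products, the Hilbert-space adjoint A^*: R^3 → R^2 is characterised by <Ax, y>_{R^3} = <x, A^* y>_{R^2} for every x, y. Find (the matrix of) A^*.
A^* = A^T =
[[-2, 1, 1],
 [-2, 2, -2]]

For real matrices with standard dot products, the defining identity <Ax, y> = <x, A^* y> gives (Ax)^T y = x^T (A^*) y, i.e. x^T A^T y = x^T (A^*) y. Since this holds for all x, y, we must have A^* = A^T. Therefore
A^* =
[[-2, 1, 1],
 [-2, 2, -2]].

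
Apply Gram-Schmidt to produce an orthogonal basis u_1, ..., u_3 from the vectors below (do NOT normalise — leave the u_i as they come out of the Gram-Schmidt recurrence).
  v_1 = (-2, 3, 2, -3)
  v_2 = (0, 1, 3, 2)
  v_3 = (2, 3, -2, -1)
Orthogonal basis:
  u_1 = (-2, 3, 2, -3)
  u_2 = (3/13, 17/26, 36/13, 61/26)
  u_3 = (12/5, 14/5, -6/5, 2/5)

Apply the Gram-Schmidt recurrence
  u_1 = v_1
  u_i = v_i − Σ_{j<i} ((v_i · u_j) / (u_j · u_j)) · u_j.

Step by step this gives:
  u_1 = (-2, 3, 2, -3)
  u_2 = (3/13, 17/26, 36/13, 61/26)
  u_3 = (12/5, 14/5, -6/5, 2/5)

Orthogonality check:
  u_2 · u_1 = 0 (should be 0)
  u_3 · u_1 = 0 (should be 0)
  u_3 · u_2 = 0 (should be 0)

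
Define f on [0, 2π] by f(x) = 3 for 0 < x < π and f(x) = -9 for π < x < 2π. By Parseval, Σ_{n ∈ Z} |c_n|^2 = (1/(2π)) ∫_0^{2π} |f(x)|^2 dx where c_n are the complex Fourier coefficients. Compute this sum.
Σ |c_n|^2 = 45

Parseval equates the L^2 energy of f (normalised by 1/(2π)) with the ℓ^2 sum of its Fourier coefficients: (1/(2π)) ∫_0^{2π} |f|^2 = Σ |c_n|^2.
Compute the left side: (1/(2π)) [∫_0^π 3^2 dx + ∫_π^{2π} (-9)^2 dx] = (1/(2π)) · (9π + 81π) = (9 + 81)/2 = 45.
So Σ_{n ∈ Z} |c_n|^2 = 45.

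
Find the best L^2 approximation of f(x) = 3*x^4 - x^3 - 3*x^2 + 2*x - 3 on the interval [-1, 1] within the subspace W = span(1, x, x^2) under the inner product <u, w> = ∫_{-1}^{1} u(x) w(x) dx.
g(x) = -3*x^2/7 + 7*x/5 - 114/35

The best approximation g ∈ W is the orthogonal projection of f onto W. Writing g = a_0 + a_1 x + a_2 x^2, the coefficients solve the normal equations G · a = b where
  G_{ij} = <φ_i, φ_j> and b_i = <f, φ_i>, with φ_0 = 1, φ_1 = x, φ_2 = x^2.
G =
  [2, 0, 2/3]
  [0, 2/3, 0]
  [2/3, 0, 2/5],
b = (-34/5, 14/15, -82/35).
Solving gives a_0 = -114/35, a_1 = 7/5, a_2 = -3/7, so
  g(x) = -3*x^2/7 + 7*x/5 - 114/35.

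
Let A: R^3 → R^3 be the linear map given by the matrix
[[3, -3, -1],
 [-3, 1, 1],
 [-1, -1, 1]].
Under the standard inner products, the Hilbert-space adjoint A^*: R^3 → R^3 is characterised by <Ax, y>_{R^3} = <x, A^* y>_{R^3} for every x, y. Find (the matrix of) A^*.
A^* = A^T =
[[3, -3, -1],
 [-3, 1, -1],
 [-1, 1, 1]]

For real matrices with standard dot products, the defining identity <Ax, y> = <x, A^* y> gives (Ax)^T y = x^T (A^*) y, i.e. x^T A^T y = x^T (A^*) y. Since this holds for all x, y, we must have A^* = A^T. Therefore
A^* =
[[3, -3, -1],
 [-3, 1, -1],
 [-1, 1, 1]].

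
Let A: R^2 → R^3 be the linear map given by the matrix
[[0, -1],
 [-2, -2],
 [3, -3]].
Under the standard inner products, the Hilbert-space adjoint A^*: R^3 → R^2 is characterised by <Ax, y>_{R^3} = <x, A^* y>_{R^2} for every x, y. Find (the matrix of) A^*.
A^* = A^T =
[[0, -2, 3],
 [-1, -2, -3]]

For real matrices with standard dot products, the defining identity <Ax, y> = <x, A^* y> gives (Ax)^T y = x^T (A^*) y, i.e. x^T A^T y = x^T (A^*) y. Since this holds for all x, y, we must have A^* = A^T. Therefore
A^* =
[[0, -2, 3],
 [-1, -2, -3]].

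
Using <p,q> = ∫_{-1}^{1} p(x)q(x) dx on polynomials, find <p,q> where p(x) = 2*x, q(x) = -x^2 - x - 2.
<p,q> = -4/3

Expand the product: p(x)·q(x) = -2*x^3 - 2*x^2 - 4*x.
∫_{-1}^{1} of each monomial x^k gives [2/(k+1) if k even, 0 if k odd]. Integrating term-by-term (or equivalently evaluating the antiderivative F(x) = -x^4/2 - 2*x^3/3 - 2*x^2 at the endpoints):
  F(1) − F(−1) = -19/6 − (-11/6) = -4/3.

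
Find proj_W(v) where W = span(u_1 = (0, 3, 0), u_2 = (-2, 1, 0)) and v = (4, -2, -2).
proj_W(v) = (4, -2, 0)

Set up U = [u_1 | ... | u_2] ∈ R^(3×2). The projector onto W = col(U) is P = U (U^T U)^(-1) U^T.
Compute U^T U =
  [9, 3]
  [3, 5],
and U^T v = (-6, -10).
Solve U^T U · c = U^T v for the coefficients: c = (0, -2). The projection is proj_W(v) = U c.
Check: (v - proj_W(v)) · u_1 = 0  (should be 0).
Check: (v - proj_W(v)) · u_2 = 0  (should be 0).
Result: proj_W(v) = (4, -2, 0).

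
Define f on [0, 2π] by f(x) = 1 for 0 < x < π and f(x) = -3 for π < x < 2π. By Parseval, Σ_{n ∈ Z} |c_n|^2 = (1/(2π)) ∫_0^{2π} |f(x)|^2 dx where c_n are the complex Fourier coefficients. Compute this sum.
Σ |c_n|^2 = 5

Parseval equates the L^2 energy of f (normalised by 1/(2π)) with the ℓ^2 sum of its Fourier coefficients: (1/(2π)) ∫_0^{2π} |f|^2 = Σ |c_n|^2.
Compute the left side: (1/(2π)) [∫_0^π 1^2 dx + ∫_π^{2π} (-3)^2 dx] = (1/(2π)) · (1π + 9π) = (1 + 9)/2 = 5.
So Σ_{n ∈ Z} |c_n|^2 = 5.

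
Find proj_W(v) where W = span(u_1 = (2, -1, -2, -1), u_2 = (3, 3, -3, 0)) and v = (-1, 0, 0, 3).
proj_W(v) = (-19/21, 17/21, 19/21, 4/7)

Set up U = [u_1 | ... | u_2] ∈ R^(4×2). The projector onto W = col(U) is P = U (U^T U)^(-1) U^T.
Compute U^T U =
  [10, 9]
  [9, 27],
and U^T v = (-5, -3).
Solve U^T U · c = U^T v for the coefficients: c = (-4/7, 5/63). The projection is proj_W(v) = U c.
Check: (v - proj_W(v)) · u_1 = 0  (should be 0).
Check: (v - proj_W(v)) · u_2 = 0  (should be 0).
Result: proj_W(v) = (-19/21, 17/21, 19/21, 4/7).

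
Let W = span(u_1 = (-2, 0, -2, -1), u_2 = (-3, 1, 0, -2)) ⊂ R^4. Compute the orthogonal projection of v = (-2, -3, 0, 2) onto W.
proj_W(v) = (3/62, -25/62, -36/31, 7/31)

Set up U = [u_1 | ... | u_2] ∈ R^(4×2). The projector onto W = col(U) is P = U (U^T U)^(-1) U^T.
Compute U^T U =
  [9, 8]
  [8, 14],
and U^T v = (2, -1).
Solve U^T U · c = U^T v for the coefficients: c = (18/31, -25/62). The projection is proj_W(v) = U c.
Check: (v - proj_W(v)) · u_1 = 0  (should be 0).
Check: (v - proj_W(v)) · u_2 = 0  (should be 0).
Result: proj_W(v) = (3/62, -25/62, -36/31, 7/31).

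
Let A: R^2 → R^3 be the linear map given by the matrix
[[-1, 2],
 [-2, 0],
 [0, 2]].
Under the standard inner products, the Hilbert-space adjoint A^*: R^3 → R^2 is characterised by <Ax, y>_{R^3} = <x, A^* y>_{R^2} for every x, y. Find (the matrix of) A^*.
A^* = A^T =
[[-1, -2, 0],
 [2, 0, 2]]

For real matrices with standard dot products, the defining identity <Ax, y> = <x, A^* y> gives (Ax)^T y = x^T (A^*) y, i.e. x^T A^T y = x^T (A^*) y. Since this holds for all x, y, we must have A^* = A^T. Therefore
A^* =
[[-1, -2, 0],
 [2, 0, 2]].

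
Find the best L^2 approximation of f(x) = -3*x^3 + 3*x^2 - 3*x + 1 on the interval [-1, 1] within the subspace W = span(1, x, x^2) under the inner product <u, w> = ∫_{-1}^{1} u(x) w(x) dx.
g(x) = 3*x^2 - 24*x/5 + 1

The best approximation g ∈ W is the orthogonal projection of f onto W. Writing g = a_0 + a_1 x + a_2 x^2, the coefficients solve the normal equations G · a = b where
  G_{ij} = <φ_i, φ_j> and b_i = <f, φ_i>, with φ_0 = 1, φ_1 = x, φ_2 = x^2.
G =
  [2, 0, 2/3]
  [0, 2/3, 0]
  [2/3, 0, 2/5],
b = (4, -16/5, 28/15).
Solving gives a_0 = 1, a_1 = -24/5, a_2 = 3, so
  g(x) = 3*x^2 - 24*x/5 + 1.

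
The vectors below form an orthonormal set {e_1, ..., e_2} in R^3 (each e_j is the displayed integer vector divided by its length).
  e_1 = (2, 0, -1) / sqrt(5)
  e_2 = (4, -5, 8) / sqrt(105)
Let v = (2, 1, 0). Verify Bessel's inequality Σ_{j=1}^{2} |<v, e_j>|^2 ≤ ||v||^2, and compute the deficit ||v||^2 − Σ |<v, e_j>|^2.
Σ |<v, e_j>|^2 = 23/7; ||v||^2 = 5; deficit = 12/7

Write each e_j = u_j / sqrt(<u_j, u_j>) where u_j is the displayed integer vector. Then <v, e_j> = <v, u_j> / sqrt(<u_j, u_j>), so |<v, e_j>|^2 = <v, u_j>^2 / <u_j, u_j>.
Coefficients: <v, e_1> = 4/sqrt(5), <v, e_2> = 3/sqrt(105).
Square and sum: Σ |<v, e_j>|^2 = 23/7.
Compute ||v||^2 = v·v = 5.
Deficit = 5 − 23/7 = 12/7 ≥ 0, confirming Bessel's inequality. (The deficit equals ||v − Σ <v,e_j> e_j||^2, the squared distance from v to span{e_j}.)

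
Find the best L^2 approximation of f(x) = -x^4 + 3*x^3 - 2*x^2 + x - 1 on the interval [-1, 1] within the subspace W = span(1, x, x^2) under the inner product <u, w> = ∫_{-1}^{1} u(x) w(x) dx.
g(x) = -20*x^2/7 + 14*x/5 - 32/35

The best approximation g ∈ W is the orthogonal projection of f onto W. Writing g = a_0 + a_1 x + a_2 x^2, the coefficients solve the normal equations G · a = b where
  G_{ij} = <φ_i, φ_j> and b_i = <f, φ_i>, with φ_0 = 1, φ_1 = x, φ_2 = x^2.
G =
  [2, 0, 2/3]
  [0, 2/3, 0]
  [2/3, 0, 2/5],
b = (-56/15, 28/15, -184/105).
Solving gives a_0 = -32/35, a_1 = 14/5, a_2 = -20/7, so
  g(x) = -20*x^2/7 + 14*x/5 - 32/35.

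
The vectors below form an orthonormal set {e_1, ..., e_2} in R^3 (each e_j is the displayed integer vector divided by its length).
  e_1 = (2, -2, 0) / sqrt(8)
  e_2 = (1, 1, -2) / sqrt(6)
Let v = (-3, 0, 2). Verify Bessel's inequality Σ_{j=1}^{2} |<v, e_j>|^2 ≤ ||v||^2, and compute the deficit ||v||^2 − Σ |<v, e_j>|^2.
Σ |<v, e_j>|^2 = 38/3; ||v||^2 = 13; deficit = 1/3

Write each e_j = u_j / sqrt(<u_j, u_j>) where u_j is the displayed integer vector. Then <v, e_j> = <v, u_j> / sqrt(<u_j, u_j>), so |<v, e_j>|^2 = <v, u_j>^2 / <u_j, u_j>.
Coefficients: <v, e_1> = -6/sqrt(8), <v, e_2> = -7/sqrt(6).
Square and sum: Σ |<v, e_j>|^2 = 38/3.
Compute ||v||^2 = v·v = 13.
Deficit = 13 − 38/3 = 1/3 ≥ 0, confirming Bessel's inequality. (The deficit equals ||v − Σ <v,e_j> e_j||^2, the squared distance from v to span{e_j}.)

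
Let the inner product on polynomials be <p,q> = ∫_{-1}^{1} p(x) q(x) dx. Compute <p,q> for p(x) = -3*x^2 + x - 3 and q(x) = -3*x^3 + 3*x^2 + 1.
<p,q> = -94/5

Expand the product: p(x)·q(x) = 9*x^5 - 12*x^4 + 12*x^3 - 12*x^2 + x - 3.
∫_{-1}^{1} of each monomial x^k gives [2/(k+1) if k even, 0 if k odd]. Integrating term-by-term (or equivalently evaluating the antiderivative F(x) = 3*x^6/2 - 12*x^5/5 + 3*x^4 - 4*x^3 + x^2/2 - 3*x at the endpoints):
  F(1) − F(−1) = -22/5 − (72/5) = -94/5.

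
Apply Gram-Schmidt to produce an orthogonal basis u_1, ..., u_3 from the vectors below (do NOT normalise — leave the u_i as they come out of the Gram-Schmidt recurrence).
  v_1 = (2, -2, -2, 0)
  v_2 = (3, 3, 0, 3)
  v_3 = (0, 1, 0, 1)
Orthogonal basis:
  u_1 = (2, -2, -2, 0)
  u_2 = (3, 3, 0, 3)
  u_3 = (-1/3, 0, -1/3, 1/3)

Apply the Gram-Schmidt recurrence
  u_1 = v_1
  u_i = v_i − Σ_{j<i} ((v_i · u_j) / (u_j · u_j)) · u_j.

Step by step this gives:
  u_1 = (2, -2, -2, 0)
  u_2 = (3, 3, 0, 3)
  u_3 = (-1/3, 0, -1/3, 1/3)

Orthogonality check:
  u_2 · u_1 = 0 (should be 0)
  u_3 · u_1 = 0 (should be 0)
  u_3 · u_2 = 0 (should be 0)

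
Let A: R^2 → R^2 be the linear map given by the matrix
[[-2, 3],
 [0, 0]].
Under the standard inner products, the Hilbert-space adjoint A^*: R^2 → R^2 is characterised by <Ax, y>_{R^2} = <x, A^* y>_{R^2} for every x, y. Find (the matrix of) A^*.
A^* = A^T =
[[-2, 0],
 [3, 0]]

For real matrices with standard dot products, the defining identity <Ax, y> = <x, A^* y> gives (Ax)^T y = x^T (A^*) y, i.e. x^T A^T y = x^T (A^*) y. Since this holds for all x, y, we must have A^* = A^T. Therefore
A^* =
[[-2, 0],
 [3, 0]].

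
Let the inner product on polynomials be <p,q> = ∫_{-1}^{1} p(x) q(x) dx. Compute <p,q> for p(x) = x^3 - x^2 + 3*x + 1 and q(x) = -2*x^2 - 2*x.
<p,q> = -16/3

Expand the product: p(x)·q(x) = -2*x^5 - 4*x^3 - 8*x^2 - 2*x.
∫_{-1}^{1} of each monomial x^k gives [2/(k+1) if k even, 0 if k odd]. Integrating term-by-term (or equivalently evaluating the antiderivative F(x) = -x^6/3 - x^4 - 8*x^3/3 - x^2 at the endpoints):
  F(1) − F(−1) = -5 − (1/3) = -16/3.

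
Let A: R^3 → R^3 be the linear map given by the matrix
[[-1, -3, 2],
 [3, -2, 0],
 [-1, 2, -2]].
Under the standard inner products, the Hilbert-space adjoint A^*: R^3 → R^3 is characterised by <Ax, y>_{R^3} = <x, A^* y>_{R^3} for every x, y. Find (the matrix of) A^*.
A^* = A^T =
[[-1, 3, -1],
 [-3, -2, 2],
 [2, 0, -2]]

For real matrices with standard dot products, the defining identity <Ax, y> = <x, A^* y> gives (Ax)^T y = x^T (A^*) y, i.e. x^T A^T y = x^T (A^*) y. Since this holds for all x, y, we must have A^* = A^T. Therefore
A^* =
[[-1, 3, -1],
 [-3, -2, 2],
 [2, 0, -2]].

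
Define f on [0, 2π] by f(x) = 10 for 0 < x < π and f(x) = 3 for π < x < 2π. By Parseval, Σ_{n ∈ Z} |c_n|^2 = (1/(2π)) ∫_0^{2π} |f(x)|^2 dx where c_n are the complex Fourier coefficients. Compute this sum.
Σ |c_n|^2 = 109/2

Parseval equates the L^2 energy of f (normalised by 1/(2π)) with the ℓ^2 sum of its Fourier coefficients: (1/(2π)) ∫_0^{2π} |f|^2 = Σ |c_n|^2.
Compute the left side: (1/(2π)) [∫_0^π 10^2 dx + ∫_π^{2π} 3^2 dx] = (1/(2π)) · (100π + 9π) = (100 + 9)/2 = 109/2.
So Σ_{n ∈ Z} |c_n|^2 = 109/2.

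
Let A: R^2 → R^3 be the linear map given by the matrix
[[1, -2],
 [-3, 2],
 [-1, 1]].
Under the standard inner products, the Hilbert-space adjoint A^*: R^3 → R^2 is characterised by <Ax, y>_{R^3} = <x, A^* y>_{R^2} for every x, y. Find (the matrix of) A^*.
A^* = A^T =
[[1, -3, -1],
 [-2, 2, 1]]

For real matrices with standard dot products, the defining identity <Ax, y> = <x, A^* y> gives (Ax)^T y = x^T (A^*) y, i.e. x^T A^T y = x^T (A^*) y. Since this holds for all x, y, we must have A^* = A^T. Therefore
A^* =
[[1, -3, -1],
 [-2, 2, 1]].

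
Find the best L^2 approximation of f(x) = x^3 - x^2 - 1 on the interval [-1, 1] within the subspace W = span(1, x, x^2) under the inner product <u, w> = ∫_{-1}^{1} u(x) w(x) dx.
g(x) = -x^2 + 3*x/5 - 1

The best approximation g ∈ W is the orthogonal projection of f onto W. Writing g = a_0 + a_1 x + a_2 x^2, the coefficients solve the normal equations G · a = b where
  G_{ij} = <φ_i, φ_j> and b_i = <f, φ_i>, with φ_0 = 1, φ_1 = x, φ_2 = x^2.
G =
  [2, 0, 2/3]
  [0, 2/3, 0]
  [2/3, 0, 2/5],
b = (-8/3, 2/5, -16/15).
Solving gives a_0 = -1, a_1 = 3/5, a_2 = -1, so
  g(x) = -x^2 + 3*x/5 - 1.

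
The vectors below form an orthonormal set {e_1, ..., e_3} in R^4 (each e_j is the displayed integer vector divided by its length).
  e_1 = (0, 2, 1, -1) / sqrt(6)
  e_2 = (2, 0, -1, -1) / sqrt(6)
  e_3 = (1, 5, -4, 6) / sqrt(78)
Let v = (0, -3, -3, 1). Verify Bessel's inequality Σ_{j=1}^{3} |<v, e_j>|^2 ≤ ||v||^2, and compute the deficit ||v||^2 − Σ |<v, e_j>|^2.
Σ |<v, e_j>|^2 = 1361/78; ||v||^2 = 19; deficit = 121/78

Write each e_j = u_j / sqrt(<u_j, u_j>) where u_j is the displayed integer vector. Then <v, e_j> = <v, u_j> / sqrt(<u_j, u_j>), so |<v, e_j>|^2 = <v, u_j>^2 / <u_j, u_j>.
Coefficients: <v, e_1> = -10/sqrt(6), <v, e_2> = 2/sqrt(6), <v, e_3> = 3/sqrt(78).
Square and sum: Σ |<v, e_j>|^2 = 1361/78.
Compute ||v||^2 = v·v = 19.
Deficit = 19 − 1361/78 = 121/78 ≥ 0, confirming Bessel's inequality. (The deficit equals ||v − Σ <v,e_j> e_j||^2, the squared distance from v to span{e_j}.)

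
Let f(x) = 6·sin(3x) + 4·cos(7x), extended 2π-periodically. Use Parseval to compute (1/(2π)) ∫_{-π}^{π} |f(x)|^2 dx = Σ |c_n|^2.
Σ |c_n|^2 = 26

Expand |f|^2 and use orthogonality of {sin(nx), cos(mx)} on [-π, π]:
  ∫_{-π}^{π} sin(nx)^2 dx = π, ∫ cos(mx)^2 dx = π, and cross terms integrate to 0.
So ∫_{-π}^{π} f(x)^2 dx = 6^2 · π + 4^2 · π = (36 + 16)π.
Divide by 2π: (36 + 16)/2 = 26.
By Parseval, this equals Σ |c_n|^2.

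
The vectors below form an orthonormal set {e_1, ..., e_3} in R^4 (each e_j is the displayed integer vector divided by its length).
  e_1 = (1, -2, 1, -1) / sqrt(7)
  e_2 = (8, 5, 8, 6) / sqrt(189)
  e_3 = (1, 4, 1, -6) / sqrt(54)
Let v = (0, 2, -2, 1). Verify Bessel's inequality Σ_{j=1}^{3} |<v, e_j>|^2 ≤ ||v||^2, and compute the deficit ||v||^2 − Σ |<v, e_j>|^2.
Σ |<v, e_j>|^2 = 7; ||v||^2 = 9; deficit = 2

Write each e_j = u_j / sqrt(<u_j, u_j>) where u_j is the displayed integer vector. Then <v, e_j> = <v, u_j> / sqrt(<u_j, u_j>), so |<v, e_j>|^2 = <v, u_j>^2 / <u_j, u_j>.
Coefficients: <v, e_1> = -7/sqrt(7), <v, e_2> = 0/sqrt(189), <v, e_3> = 0/sqrt(54).
Square and sum: Σ |<v, e_j>|^2 = 7.
Compute ||v||^2 = v·v = 9.
Deficit = 9 − 7 = 2 ≥ 0, confirming Bessel's inequality. (The deficit equals ||v − Σ <v,e_j> e_j||^2, the squared distance from v to span{e_j}.)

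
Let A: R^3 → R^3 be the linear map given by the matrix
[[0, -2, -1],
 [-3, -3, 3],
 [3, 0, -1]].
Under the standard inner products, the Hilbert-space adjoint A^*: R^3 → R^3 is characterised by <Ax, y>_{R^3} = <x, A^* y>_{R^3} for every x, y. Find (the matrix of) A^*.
A^* = A^T =
[[0, -3, 3],
 [-2, -3, 0],
 [-1, 3, -1]]

For real matrices with standard dot products, the defining identity <Ax, y> = <x, A^* y> gives (Ax)^T y = x^T (A^*) y, i.e. x^T A^T y = x^T (A^*) y. Since this holds for all x, y, we must have A^* = A^T. Therefore
A^* =
[[0, -3, 3],
 [-2, -3, 0],
 [-1, 3, -1]].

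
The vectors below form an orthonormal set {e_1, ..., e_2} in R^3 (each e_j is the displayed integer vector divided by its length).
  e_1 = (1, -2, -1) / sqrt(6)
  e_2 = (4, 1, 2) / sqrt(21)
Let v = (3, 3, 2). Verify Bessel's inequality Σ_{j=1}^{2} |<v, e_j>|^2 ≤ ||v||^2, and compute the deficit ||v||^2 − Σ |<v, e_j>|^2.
Σ |<v, e_j>|^2 = 299/14; ||v||^2 = 22; deficit = 9/14

Write each e_j = u_j / sqrt(<u_j, u_j>) where u_j is the displayed integer vector. Then <v, e_j> = <v, u_j> / sqrt(<u_j, u_j>), so |<v, e_j>|^2 = <v, u_j>^2 / <u_j, u_j>.
Coefficients: <v, e_1> = -5/sqrt(6), <v, e_2> = 19/sqrt(21).
Square and sum: Σ |<v, e_j>|^2 = 299/14.
Compute ||v||^2 = v·v = 22.
Deficit = 22 − 299/14 = 9/14 ≥ 0, confirming Bessel's inequality. (The deficit equals ||v − Σ <v,e_j> e_j||^2, the squared distance from v to span{e_j}.)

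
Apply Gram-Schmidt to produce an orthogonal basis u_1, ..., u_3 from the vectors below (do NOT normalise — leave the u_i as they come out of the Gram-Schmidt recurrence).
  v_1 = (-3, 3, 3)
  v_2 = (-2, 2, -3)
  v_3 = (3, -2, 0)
Orthogonal basis:
  u_1 = (-3, 3, 3)
  u_2 = (-5/3, 5/3, -10/3)
  u_3 = (1/2, 1/2, 0)

Apply the Gram-Schmidt recurrence
  u_1 = v_1
  u_i = v_i − Σ_{j<i} ((v_i · u_j) / (u_j · u_j)) · u_j.

Step by step this gives:
  u_1 = (-3, 3, 3)
  u_2 = (-5/3, 5/3, -10/3)
  u_3 = (1/2, 1/2, 0)

Orthogonality check:
  u_2 · u_1 = 0 (should be 0)
  u_3 · u_1 = 0 (should be 0)
  u_3 · u_2 = 0 (should be 0)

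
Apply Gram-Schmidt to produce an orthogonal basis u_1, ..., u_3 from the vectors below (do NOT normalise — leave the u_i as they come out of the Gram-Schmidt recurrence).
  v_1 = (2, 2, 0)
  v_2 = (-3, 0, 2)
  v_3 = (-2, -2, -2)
Orthogonal basis:
  u_1 = (2, 2, 0)
  u_2 = (-3/2, 3/2, 2)
  u_3 = (-12/17, 12/17, -18/17)

Apply the Gram-Schmidt recurrence
  u_1 = v_1
  u_i = v_i − Σ_{j<i} ((v_i · u_j) / (u_j · u_j)) · u_j.

Step by step this gives:
  u_1 = (2, 2, 0)
  u_2 = (-3/2, 3/2, 2)
  u_3 = (-12/17, 12/17, -18/17)

Orthogonality check:
  u_2 · u_1 = 0 (should be 0)
  u_3 · u_1 = 0 (should be 0)
  u_3 · u_2 = 0 (should be 0)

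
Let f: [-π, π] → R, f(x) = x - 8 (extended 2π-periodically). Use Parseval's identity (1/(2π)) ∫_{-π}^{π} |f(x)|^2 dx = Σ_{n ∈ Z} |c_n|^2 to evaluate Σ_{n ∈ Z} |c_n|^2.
Σ |c_n|^2 = π^2/3 + 64

Expand and integrate term by term over [-π, π]:
  ∫ (x)^2 dx = 1·(2π^3/3); ∫ 2·1·(-8)·x dx = 0 (odd integrand); ∫ (-8)^2 dx = 64·2π.
So (1/(2π)) ∫_{-π}^{π} (x - 8)^2 dx = 1π^2/3 + 64 = π^2/3 + 64.
Parseval ⇒ Σ |c_n|^2 = π^2/3 + 64.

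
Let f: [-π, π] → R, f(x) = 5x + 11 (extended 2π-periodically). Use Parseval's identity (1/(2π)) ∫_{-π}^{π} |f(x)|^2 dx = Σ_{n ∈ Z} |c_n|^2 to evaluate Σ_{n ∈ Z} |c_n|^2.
Σ |c_n|^2 = 25π^2/3 + 121

Expand and integrate term by term over [-π, π]:
  ∫ (5x)^2 dx = 25·(2π^3/3); ∫ 2·5·(11)·x dx = 0 (odd integrand); ∫ 11^2 dx = 121·2π.
So (1/(2π)) ∫_{-π}^{π} (5x + 11)^2 dx = 25π^2/3 + 121 = 25π^2/3 + 121.
Parseval ⇒ Σ |c_n|^2 = 25π^2/3 + 121.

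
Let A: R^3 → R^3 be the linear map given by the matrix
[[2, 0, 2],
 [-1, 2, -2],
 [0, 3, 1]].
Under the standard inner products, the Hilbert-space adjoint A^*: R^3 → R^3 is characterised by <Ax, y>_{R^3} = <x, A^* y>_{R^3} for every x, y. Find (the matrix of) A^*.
A^* = A^T =
[[2, -1, 0],
 [0, 2, 3],
 [2, -2, 1]]

For real matrices with standard dot products, the defining identity <Ax, y> = <x, A^* y> gives (Ax)^T y = x^T (A^*) y, i.e. x^T A^T y = x^T (A^*) y. Since this holds for all x, y, we must have A^* = A^T. Therefore
A^* =
[[2, -1, 0],
 [0, 2, 3],
 [2, -2, 1]].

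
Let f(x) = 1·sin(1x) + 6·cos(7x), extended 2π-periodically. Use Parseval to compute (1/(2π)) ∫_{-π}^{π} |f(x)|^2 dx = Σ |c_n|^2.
Σ |c_n|^2 = 37/2

Expand |f|^2 and use orthogonality of {sin(nx), cos(mx)} on [-π, π]:
  ∫_{-π}^{π} sin(nx)^2 dx = π, ∫ cos(mx)^2 dx = π, and cross terms integrate to 0.
So ∫_{-π}^{π} f(x)^2 dx = 1^2 · π + 6^2 · π = (1 + 36)π.
Divide by 2π: (1 + 36)/2 = 37/2.
By Parseval, this equals Σ |c_n|^2.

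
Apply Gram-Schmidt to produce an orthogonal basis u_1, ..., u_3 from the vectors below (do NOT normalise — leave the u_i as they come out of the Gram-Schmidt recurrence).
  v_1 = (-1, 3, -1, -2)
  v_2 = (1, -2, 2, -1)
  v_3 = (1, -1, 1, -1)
Orthogonal basis:
  u_1 = (-1, 3, -1, -2)
  u_2 = (8/15, -3/5, 23/15, -29/15)
  u_3 = (44/101, 1/101, -25/101, -8/101)

Apply the Gram-Schmidt recurrence
  u_1 = v_1
  u_i = v_i − Σ_{j<i} ((v_i · u_j) / (u_j · u_j)) · u_j.

Step by step this gives:
  u_1 = (-1, 3, -1, -2)
  u_2 = (8/15, -3/5, 23/15, -29/15)
  u_3 = (44/101, 1/101, -25/101, -8/101)

Orthogonality check:
  u_2 · u_1 = 0 (should be 0)
  u_3 · u_1 = 0 (should be 0)
  u_3 · u_2 = 0 (should be 0)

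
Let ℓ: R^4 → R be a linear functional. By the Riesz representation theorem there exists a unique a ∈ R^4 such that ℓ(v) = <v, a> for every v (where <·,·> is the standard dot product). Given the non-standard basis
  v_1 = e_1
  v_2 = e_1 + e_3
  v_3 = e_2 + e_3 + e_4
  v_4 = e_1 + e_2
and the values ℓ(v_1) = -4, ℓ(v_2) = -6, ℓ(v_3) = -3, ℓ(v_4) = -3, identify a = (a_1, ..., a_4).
a = (-4, 1, -2, -2)

Write a = (a_1, ..., a_4) in the standard basis. For each basis vector v_i, ℓ(v_i) = <v_i, a> is a linear equation in the a_j's. Collect the n equations into a matrix system V a = ℓ, where row i of V is v_i (expressed in the standard basis). Since V is invertible (lower-triangular with 1s on the diagonal, up to permutation), solve by back-substitution:
  V =
[[1, 0, 0, 0],
 [1, 0, 1, 0],
 [0, 1, 1, 1],
 [1, 1, 0, 0]]
  V a = (-4, -6, -3, -3)
Solving gives a = (-4, 1, -2, -2).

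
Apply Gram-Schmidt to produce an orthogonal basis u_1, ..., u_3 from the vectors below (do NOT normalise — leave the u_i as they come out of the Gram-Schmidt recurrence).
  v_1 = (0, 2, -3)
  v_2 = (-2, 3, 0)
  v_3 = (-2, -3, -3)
Orthogonal basis:
  u_1 = (0, 2, -3)
  u_2 = (-2, 27/13, 18/13)
  u_3 = (-432/133, -288/133, -192/133)

Apply the Gram-Schmidt recurrence
  u_1 = v_1
  u_i = v_i − Σ_{j<i} ((v_i · u_j) / (u_j · u_j)) · u_j.

Step by step this gives:
  u_1 = (0, 2, -3)
  u_2 = (-2, 27/13, 18/13)
  u_3 = (-432/133, -288/133, -192/133)

Orthogonality check:
  u_2 · u_1 = 0 (should be 0)
  u_3 · u_1 = 0 (should be 0)
  u_3 · u_2 = 0 (should be 0)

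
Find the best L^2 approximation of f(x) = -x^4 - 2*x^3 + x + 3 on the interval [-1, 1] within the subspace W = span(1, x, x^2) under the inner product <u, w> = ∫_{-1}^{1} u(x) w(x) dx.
g(x) = -6*x^2/7 - x/5 + 108/35

The best approximation g ∈ W is the orthogonal projection of f onto W. Writing g = a_0 + a_1 x + a_2 x^2, the coefficients solve the normal equations G · a = b where
  G_{ij} = <φ_i, φ_j> and b_i = <f, φ_i>, with φ_0 = 1, φ_1 = x, φ_2 = x^2.
G =
  [2, 0, 2/3]
  [0, 2/3, 0]
  [2/3, 0, 2/5],
b = (28/5, -2/15, 12/7).
Solving gives a_0 = 108/35, a_1 = -1/5, a_2 = -6/7, so
  g(x) = -6*x^2/7 - x/5 + 108/35.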